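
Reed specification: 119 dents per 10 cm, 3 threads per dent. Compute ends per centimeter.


Formula: EPC = (dents per 10 cm * ends per dent) / 10
Step 1: Total ends per 10 cm = 119 * 3 = 357
Step 2: EPC = 357 / 10 = 35.7 ends/cm

35.7 ends/cm


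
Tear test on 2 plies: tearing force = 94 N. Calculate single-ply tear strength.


Formula: Per-ply strength = Total force / Number of plies
Per-ply = 94 N / 2
Per-ply = 47 N

47 N


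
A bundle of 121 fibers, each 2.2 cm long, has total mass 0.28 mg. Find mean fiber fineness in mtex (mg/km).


Formula: fineness (mtex) = mass (mg) / total length (km) = (mass_mg / total_length_m) * 1000
Step 1: Convert fiber length: 2.2 cm = 0.022 m
Step 2: Total fiber length = 121 * 0.022 = 2.662 m
Step 3: Linear density = 0.28 mg / 2.662 m = 0.1052 mg/m
Step 4: fineness = 0.1052 * 1000 = 105.2 mtex

105.2 mtex


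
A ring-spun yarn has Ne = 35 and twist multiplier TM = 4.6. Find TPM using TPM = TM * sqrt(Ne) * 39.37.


Formula: TPM = TM * sqrt(Ne) * 39.37
Step 1: sqrt(Ne) = sqrt(35) = 5.9161
Step 2: TM * sqrt(Ne) = 4.6 * 5.9161 = 27.2141
Step 3: TPM = 27.2141 * 39.37 = 1071 twists/m

1071 twists/m


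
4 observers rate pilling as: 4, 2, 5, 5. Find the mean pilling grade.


Formula: Mean = sum / count
Sum = 4 + 2 + 5 + 5 = 16
Mean = 16 / 4 = 4.0

4.0


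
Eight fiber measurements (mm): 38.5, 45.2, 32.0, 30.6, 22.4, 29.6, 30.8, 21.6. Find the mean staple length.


Formula: Mean = sum of lengths / count
Sum = 38.5 + 45.2 + 32.0 + 30.6 + 22.4 + 29.6 + 30.8 + 21.6
Sum = 250.7 mm
Mean = 250.7 / 8 = 31.34 mm

31.34 mm


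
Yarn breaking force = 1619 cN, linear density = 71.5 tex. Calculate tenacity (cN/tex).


Formula: Tenacity = Breaking force / Linear density
Tenacity = 1619 cN / 71.5 tex
Tenacity = 22.64 cN/tex

22.64 cN/tex


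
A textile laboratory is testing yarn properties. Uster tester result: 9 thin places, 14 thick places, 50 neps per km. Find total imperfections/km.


Formula: Total = thin places + thick places + neps
Total = 9 + 14 + 50
Total = 73 imperfections/km

73 imperfections/km


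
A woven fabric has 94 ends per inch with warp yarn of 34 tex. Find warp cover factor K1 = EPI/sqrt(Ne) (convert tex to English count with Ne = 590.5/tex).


Formula: K1 = EPI / sqrt(Ne), with Ne = 590.5 / tex_warp
Step 1: Ne = 590.5 / 34 = 17.368
Step 2: sqrt(Ne) = sqrt(17.368) = 4.1675
Step 3: K1 = 94 / 4.1675 = 22.6

22.6


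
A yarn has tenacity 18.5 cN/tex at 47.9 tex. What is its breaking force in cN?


Formula: Breaking force = Tenacity * Linear density
F = 18.5 cN/tex * 47.9 tex
F = 886.15 cN

886.15 cN


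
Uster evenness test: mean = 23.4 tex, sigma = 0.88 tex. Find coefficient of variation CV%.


Formula: CV% = (standard deviation / mean) * 100
Step 1: Ratio = 0.88 / 23.4 = 0.037607
Step 2: CV% = 0.037607 * 100 = 3.7607% ≈ 3.8%

3.8%


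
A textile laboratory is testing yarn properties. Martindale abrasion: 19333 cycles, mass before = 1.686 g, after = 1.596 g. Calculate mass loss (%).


Formula: Mass loss% = ((m_before - m_after) / m_before) * 100
Step 1: Mass loss = 1.686 - 1.596 = 0.09 g
Step 2: Ratio = 0.09 / 1.686 = 0.0533808
Step 3: Mass loss% = 0.0533808 * 100 = 5.33808% ≈ 5.34%

5.34%


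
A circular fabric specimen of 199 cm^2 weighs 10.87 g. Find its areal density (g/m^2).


Formula: GSM = mass_g / area_m2
Step 1: Convert area: 199 cm^2 = 199 / 10000 = 0.0199 m^2
Step 2: GSM = 10.87 g / 0.0199 m^2 = 546.2 g/m^2

546.2 g/m^2


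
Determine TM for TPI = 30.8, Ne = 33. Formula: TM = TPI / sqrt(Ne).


Formula: TM = TPI / sqrt(Ne)
Step 1: sqrt(Ne) = sqrt(33) = 5.7446
Step 2: TM = 30.8 / 5.7446 = 5.36

5.36 TM


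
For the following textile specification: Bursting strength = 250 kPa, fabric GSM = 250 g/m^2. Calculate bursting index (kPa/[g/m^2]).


Formula: Bursting Index = Bursting Strength / Fabric GSM
BI = 250 kPa / 250 g/m^2
BI = 1.000 kPa/(g/m^2)

1.000 kPa/(g/m^2)


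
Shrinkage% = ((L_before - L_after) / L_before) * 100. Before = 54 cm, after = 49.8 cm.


Formula: Shrinkage% = ((L_before - L_after) / L_before) * 100
Step 1: Shrinkage = 54 - 49.8 = 4.2 cm
Step 2: Shrinkage% = (4.2 / 54) * 100
Step 3: Shrinkage% = 0.077778 * 100 = 7.7778% ≈ 7.8%

7.8%


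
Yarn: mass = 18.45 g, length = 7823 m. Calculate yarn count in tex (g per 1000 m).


Formula: Tex = (mass_g / length_m) * 1000
Substituting: Tex = (18.45 / 7823) * 1000
Intermediate: 18.45 / 7823 = 0.00235843 g/m
Tex = 0.00235843 * 1000 = 2.36 tex

2.36 tex


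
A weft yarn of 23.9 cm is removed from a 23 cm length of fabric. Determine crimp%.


Formula: Crimp% = ((L_yarn - L_fabric) / L_fabric) * 100
Step 1: Extension = 23.9 - 23 = 0.9 cm
Step 2: Crimp% = (0.9 / 23) * 100
Step 3: Crimp% = 0.03913 * 100 = 3.913% ≈ 3.9%

3.9%


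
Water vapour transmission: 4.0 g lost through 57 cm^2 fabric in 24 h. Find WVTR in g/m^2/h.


Formula: WVTR = mass_loss / (area * time)
Step 1: Convert area: 57 cm^2 = 0.0057 m^2
Step 2: WVTR = 4.0 g / (0.0057 m^2 * 24 h)
Step 3: WVTR = 4.0 / 0.1368 = 29.2 g/m^2/h

29.2 g/m^2/h


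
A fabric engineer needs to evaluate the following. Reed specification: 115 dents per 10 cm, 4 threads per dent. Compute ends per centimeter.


Formula: EPC = (dents per 10 cm * ends per dent) / 10
Step 1: Total ends per 10 cm = 115 * 4 = 460
Step 2: EPC = 460 / 10 = 46.0 ends/cm

46.0 ends/cm


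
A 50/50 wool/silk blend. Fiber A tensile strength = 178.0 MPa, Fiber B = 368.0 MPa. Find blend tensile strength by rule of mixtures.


Formula: Blend property = (fraction_A * property_A) + (fraction_B * property_B)
Step 1: Contribution A = 50/100 * 178.0 MPa = 89.0 MPa
Step 2: Contribution B = 50/100 * 368.0 MPa = 184.0 MPa
Step 3: Blend tensile strength = 89.0 + 184.0 = 273.0 MPa

273.0 MPa


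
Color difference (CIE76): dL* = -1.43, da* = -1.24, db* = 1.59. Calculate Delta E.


Formula: Delta E = sqrt(dL*^2 + da*^2 + db*^2)
Step 1: dL*^2 = (-1.43)^2 = 2.0449
Step 2: da*^2 = (-1.24)^2 = 1.5376
Step 3: db*^2 = 1.59^2 = 2.5281
Step 4: Sum = 2.0449 + 1.5376 + 2.5281 = 6.1106
Step 5: Delta E = sqrt(6.1106) = 2.47

2.47 Delta E


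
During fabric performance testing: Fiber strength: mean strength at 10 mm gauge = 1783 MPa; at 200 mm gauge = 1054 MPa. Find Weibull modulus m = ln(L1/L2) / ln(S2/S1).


Formula: m = ln(L1/L2) / ln(S2/S1)
Step 1: ln(L1/L2) = ln(10/200) = -2.99573
Step 2: S2/S1 = 1054/1783 = 0.59114
Step 3: ln(S2/S1) = ln(0.59114) = -0.52570
Step 4: m = -2.99573 / -0.52570 = 5.70

5.70 (Weibull m)


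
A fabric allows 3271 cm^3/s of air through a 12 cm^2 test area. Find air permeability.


Formula: Air Permeability = Airflow / Test Area
AP = 3271 cm^3/s / 12 cm^2
AP = 272.6 cm^3/s/cm^2

272.6 cm^3/s/cm^2


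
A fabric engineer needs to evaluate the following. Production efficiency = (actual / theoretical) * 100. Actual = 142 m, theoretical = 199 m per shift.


Formula: Efficiency% = (Actual output / Theoretical output) * 100
Efficiency% = (142 / 199) * 100
Efficiency% = 0.713568 * 100 = 71.3568% ≈ 71.4%

71.4%


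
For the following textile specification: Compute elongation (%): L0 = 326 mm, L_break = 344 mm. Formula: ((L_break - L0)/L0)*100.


Formula: Elongation (%) = ((L_break - L0) / L0) * 100
Step 1: Extension = 344 - 326 = 18 mm
Step 2: Elongation = (18 / 326) * 100
Step 3: Elongation = 0.055215 * 100 = 5.5215% ≈ 5.5%

5.5%


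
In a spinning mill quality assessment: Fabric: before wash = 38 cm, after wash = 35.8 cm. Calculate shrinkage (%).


Formula: Shrinkage% = ((L_before - L_after) / L_before) * 100
Step 1: Shrinkage = 38 - 35.8 = 2.2 cm
Step 2: Shrinkage% = (2.2 / 38) * 100
Step 3: Shrinkage% = 0.057895 * 100 = 5.7895% ≈ 5.8%

5.8%


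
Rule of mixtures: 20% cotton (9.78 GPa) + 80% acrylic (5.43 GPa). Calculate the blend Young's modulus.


Formula: Blend property = (fraction_A * property_A) + (fraction_B * property_B)
Step 1: Contribution A = 20/100 * 9.78 GPa = 1.956 GPa
Step 2: Contribution B = 80/100 * 5.43 GPa = 4.344 GPa
Step 3: Blend Young's modulus = 1.956 + 4.344 = 6.3 GPa

6.3 GPa


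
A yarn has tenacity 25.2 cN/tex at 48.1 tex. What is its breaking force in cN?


Formula: Breaking force = Tenacity * Linear density
F = 25.2 cN/tex * 48.1 tex
F = 1212.12 cN

1212.12 cN


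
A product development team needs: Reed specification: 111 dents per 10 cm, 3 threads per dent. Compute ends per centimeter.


Formula: EPC = (dents per 10 cm * ends per dent) / 10
Step 1: Total ends per 10 cm = 111 * 3 = 333
Step 2: EPC = 333 / 10 = 33.3 ends/cm

33.3 ends/cm


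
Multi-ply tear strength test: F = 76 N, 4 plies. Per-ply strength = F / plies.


Formula: Per-ply strength = Total force / Number of plies
Per-ply = 76 N / 4
Per-ply = 19 N

19 N


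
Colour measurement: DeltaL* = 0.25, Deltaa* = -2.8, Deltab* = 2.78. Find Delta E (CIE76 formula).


Formula: Delta E = sqrt(dL*^2 + da*^2 + db*^2)
Step 1: dL*^2 = 0.25^2 = 0.0625
Step 2: da*^2 = (-2.8)^2 = 7.84
Step 3: db*^2 = 2.78^2 = 7.7284
Step 4: Sum = 0.0625 + 7.84 + 7.7284 = 15.6309
Step 5: Delta E = sqrt(15.6309) = 3.95

3.95 Delta E


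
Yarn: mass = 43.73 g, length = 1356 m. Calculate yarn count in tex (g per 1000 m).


Formula: Tex = (mass_g / length_m) * 1000
Substituting: Tex = (43.73 / 1356) * 1000
Intermediate: 43.73 / 1356 = 0.03224926 g/m
Tex = 0.03224926 * 1000 = 32.25 tex

32.25 tex


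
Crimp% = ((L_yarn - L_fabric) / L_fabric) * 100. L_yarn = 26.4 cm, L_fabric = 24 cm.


Formula: Crimp% = ((L_yarn - L_fabric) / L_fabric) * 100
Step 1: Extension = 26.4 - 24 = 2.4 cm
Step 2: Crimp% = (2.4 / 24) * 100
Step 3: Crimp% = 0.1 * 100 = 10.0%

10.0%


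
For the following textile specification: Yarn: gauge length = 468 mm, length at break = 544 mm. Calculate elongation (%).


Formula: Elongation (%) = ((L_break - L0) / L0) * 100
Step 1: Extension = 544 - 468 = 76 mm
Step 2: Elongation = (76 / 468) * 100
Step 3: Elongation = 0.162393 * 100 = 16.2393% ≈ 16.2%

16.2%


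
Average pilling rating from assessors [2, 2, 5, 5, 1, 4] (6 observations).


Formula: Mean = sum / count
Sum = 2 + 2 + 5 + 5 + 1 + 4 = 19
Mean = 19 / 6 = 3.2

3.2


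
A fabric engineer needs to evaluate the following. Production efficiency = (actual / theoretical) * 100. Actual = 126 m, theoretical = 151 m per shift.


Formula: Efficiency% = (Actual output / Theoretical output) * 100
Efficiency% = (126 / 151) * 100
Efficiency% = 0.834437 * 100 = 83.4437% ≈ 83.4%

83.4%


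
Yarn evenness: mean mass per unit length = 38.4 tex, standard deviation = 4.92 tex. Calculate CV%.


Formula: CV% = (standard deviation / mean) * 100
Step 1: Ratio = 4.92 / 38.4 = 0.128125
Step 2: CV% = 0.128125 * 100 = 12.8125% ≈ 12.8%

12.8%


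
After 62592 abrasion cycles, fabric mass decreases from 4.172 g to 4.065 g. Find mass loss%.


Formula: Mass loss% = ((m_before - m_after) / m_before) * 100
Step 1: Mass loss = 4.172 - 4.065 = 0.107 g
Step 2: Ratio = 0.107 / 4.172 = 0.0256472
Step 3: Mass loss% = 0.0256472 * 100 = 2.56472% ≈ 2.56%

2.56%


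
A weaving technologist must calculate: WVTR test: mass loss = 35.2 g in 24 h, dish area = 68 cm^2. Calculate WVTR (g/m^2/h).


Formula: WVTR = mass_loss / (area * time)
Step 1: Convert area: 68 cm^2 = 0.0068 m^2
Step 2: WVTR = 35.2 g / (0.0068 m^2 * 24 h)
Step 3: WVTR = 35.2 / 0.1632 = 215.7 g/m^2/h

215.7 g/m^2/h


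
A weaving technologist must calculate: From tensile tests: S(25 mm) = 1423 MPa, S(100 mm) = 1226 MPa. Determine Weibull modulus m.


Formula: m = ln(L1/L2) / ln(S2/S1)
Step 1: ln(L1/L2) = ln(25/100) = -1.38629
Step 2: S2/S1 = 1226/1423 = 0.86156
Step 3: ln(S2/S1) = ln(0.86156) = -0.14901
Step 4: m = -1.38629 / -0.14901 = 9.30

9.30 (Weibull m)


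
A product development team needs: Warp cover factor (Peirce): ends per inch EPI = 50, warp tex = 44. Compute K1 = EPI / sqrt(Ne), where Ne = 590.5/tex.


Formula: K1 = EPI / sqrt(Ne), with Ne = 590.5 / tex_warp
Step 1: Ne = 590.5 / 44 = 13.42
Step 2: sqrt(Ne) = sqrt(13.42) = 3.6633
Step 3: K1 = 50 / 3.6633 = 13.6

13.6


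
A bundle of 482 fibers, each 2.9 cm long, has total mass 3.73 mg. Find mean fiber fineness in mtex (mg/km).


Formula: fineness (mtex) = mass (mg) / total length (km) = (mass_mg / total_length_m) * 1000
Step 1: Convert fiber length: 2.9 cm = 0.029 m
Step 2: Total fiber length = 482 * 0.029 = 13.978 m
Step 3: Linear density = 3.73 mg / 13.978 m = 0.2668 mg/m
Step 4: fineness = 0.2668 * 1000 = 266.8 mtex

266.8 mtex


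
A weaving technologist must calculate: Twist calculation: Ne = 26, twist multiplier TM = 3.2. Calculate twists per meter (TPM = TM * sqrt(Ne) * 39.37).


Formula: TPM = TM * sqrt(Ne) * 39.37
Step 1: sqrt(Ne) = sqrt(26) = 5.099
Step 2: TM * sqrt(Ne) = 3.2 * 5.099 = 16.3168
Step 3: TPM = 16.3168 * 39.37 = 642 twists/m

642 twists/m


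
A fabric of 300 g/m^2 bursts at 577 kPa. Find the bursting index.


Formula: Bursting Index = Bursting Strength / Fabric GSM
BI = 577 kPa / 300 g/m^2
BI = 1.923 kPa/(g/m^2)

1.923 kPa/(g/m^2)


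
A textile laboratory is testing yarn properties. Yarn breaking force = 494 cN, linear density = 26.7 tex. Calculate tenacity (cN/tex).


Formula: Tenacity = Breaking force / Linear density
Tenacity = 494 cN / 26.7 tex
Tenacity = 18.50 cN/tex

18.50 cN/tex


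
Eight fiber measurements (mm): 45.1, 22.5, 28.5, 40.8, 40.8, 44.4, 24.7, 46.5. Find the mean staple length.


Formula: Mean = sum of lengths / count
Sum = 45.1 + 22.5 + 28.5 + 40.8 + 40.8 + 44.4 + 24.7 + 46.5
Sum = 293.3 mm
Mean = 293.3 / 8 = 36.66 mm

36.66 mm


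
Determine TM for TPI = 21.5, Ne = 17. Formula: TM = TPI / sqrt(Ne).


Formula: TM = TPI / sqrt(Ne)
Step 1: sqrt(Ne) = sqrt(17) = 4.1231
Step 2: TM = 21.5 / 4.1231 = 5.21

5.21 TM


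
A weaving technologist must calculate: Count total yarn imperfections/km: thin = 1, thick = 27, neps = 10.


Formula: Total = thin places + thick places + neps
Total = 1 + 27 + 10
Total = 38 imperfections/km

38 imperfections/km


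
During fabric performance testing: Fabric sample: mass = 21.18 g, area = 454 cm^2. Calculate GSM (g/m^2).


Formula: GSM = mass_g / area_m2
Step 1: Convert area: 454 cm^2 = 454 / 10000 = 0.0454 m^2
Step 2: GSM = 21.18 g / 0.0454 m^2 = 466.5 g/m^2

466.5 g/m^2


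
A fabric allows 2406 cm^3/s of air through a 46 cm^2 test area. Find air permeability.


Formula: Air Permeability = Airflow / Test Area
AP = 2406 cm^3/s / 46 cm^2
AP = 52.3 cm^3/s/cm^2

52.3 cm^3/s/cm^2


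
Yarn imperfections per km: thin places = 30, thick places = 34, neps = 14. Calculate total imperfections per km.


Formula: Total = thin places + thick places + neps
Total = 30 + 34 + 14
Total = 78 imperfections/km

78 imperfections/km


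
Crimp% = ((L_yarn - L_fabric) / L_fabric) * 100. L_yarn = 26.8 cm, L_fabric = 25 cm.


Formula: Crimp% = ((L_yarn - L_fabric) / L_fabric) * 100
Step 1: Extension = 26.8 - 25 = 1.8 cm
Step 2: Crimp% = (1.8 / 25) * 100
Step 3: Crimp% = 0.072 * 100 = 7.2%

7.2%


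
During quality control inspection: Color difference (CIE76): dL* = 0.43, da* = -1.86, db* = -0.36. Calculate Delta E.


Formula: Delta E = sqrt(dL*^2 + da*^2 + db*^2)
Step 1: dL*^2 = 0.43^2 = 0.1849
Step 2: da*^2 = (-1.86)^2 = 3.4596
Step 3: db*^2 = (-0.36)^2 = 0.1296
Step 4: Sum = 0.1849 + 3.4596 + 0.1296 = 3.7741
Step 5: Delta E = sqrt(3.7741) = 1.94

1.94 Delta E


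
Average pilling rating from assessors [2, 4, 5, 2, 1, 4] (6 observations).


Formula: Mean = sum / count
Sum = 2 + 4 + 5 + 2 + 1 + 4 = 18
Mean = 18 / 6 = 3.0

3.0


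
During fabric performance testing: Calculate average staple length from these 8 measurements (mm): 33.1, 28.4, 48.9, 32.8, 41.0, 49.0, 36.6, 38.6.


Formula: Mean = sum of lengths / count
Sum = 33.1 + 28.4 + 48.9 + 32.8 + 41.0 + 49.0 + 36.6 + 38.6
Sum = 308.4 mm
Mean = 308.4 / 8 = 38.55 mm

38.55 mm


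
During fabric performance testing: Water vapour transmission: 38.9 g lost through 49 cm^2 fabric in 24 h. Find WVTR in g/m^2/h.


Formula: WVTR = mass_loss / (area * time)
Step 1: Convert area: 49 cm^2 = 0.0049 m^2
Step 2: WVTR = 38.9 g / (0.0049 m^2 * 24 h)
Step 3: WVTR = 38.9 / 0.1176 = 330.8 g/m^2/h

330.8 g/m^2/h


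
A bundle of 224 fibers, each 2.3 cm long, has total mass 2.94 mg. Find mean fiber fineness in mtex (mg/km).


Formula: fineness (mtex) = mass (mg) / total length (km) = (mass_mg / total_length_m) * 1000
Step 1: Convert fiber length: 2.3 cm = 0.023 m
Step 2: Total fiber length = 224 * 0.023 = 5.152 m
Step 3: Linear density = 2.94 mg / 5.152 m = 0.5707 mg/m
Step 4: fineness = 0.5707 * 1000 = 570.7 mtex

570.7 mtex


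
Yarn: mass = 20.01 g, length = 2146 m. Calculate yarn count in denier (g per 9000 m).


Formula: den = (mass_g / length_m) * 9000
Substituting: den = (20.01 / 2146) * 9000
Intermediate: 20.01 / 2146 = 0.00932432 g/m
den = 0.00932432 * 9000 = 83.9 denier

83.9 denier


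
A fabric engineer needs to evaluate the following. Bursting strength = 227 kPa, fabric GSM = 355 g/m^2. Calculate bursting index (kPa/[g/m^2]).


Formula: Bursting Index = Bursting Strength / Fabric GSM
BI = 227 kPa / 355 g/m^2
BI = 0.639 kPa/(g/m^2)

0.639 kPa/(g/m^2)


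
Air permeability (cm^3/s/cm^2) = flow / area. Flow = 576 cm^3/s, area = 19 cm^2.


Formula: Air Permeability = Airflow / Test Area
AP = 576 cm^3/s / 19 cm^2
AP = 30.3 cm^3/s/cm^2

30.3 cm^3/s/cm^2


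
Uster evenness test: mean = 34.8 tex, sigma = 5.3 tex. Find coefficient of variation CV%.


Formula: CV% = (standard deviation / mean) * 100
Step 1: Ratio = 5.3 / 34.8 = 0.152299
Step 2: CV% = 0.152299 * 100 = 15.2299% ≈ 15.2%

15.2%


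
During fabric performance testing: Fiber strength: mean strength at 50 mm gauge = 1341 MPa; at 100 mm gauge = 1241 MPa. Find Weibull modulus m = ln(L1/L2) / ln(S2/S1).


Formula: m = ln(L1/L2) / ln(S2/S1)
Step 1: ln(L1/L2) = ln(50/100) = -0.69315
Step 2: S2/S1 = 1241/1341 = 0.92543
Step 3: ln(S2/S1) = ln(0.92543) = -0.07750
Step 4: m = -0.69315 / -0.07750 = 8.94

8.94 (Weibull m)


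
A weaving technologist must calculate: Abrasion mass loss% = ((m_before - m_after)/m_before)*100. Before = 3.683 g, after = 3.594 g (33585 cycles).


Formula: Mass loss% = ((m_before - m_after) / m_before) * 100
Step 1: Mass loss = 3.683 - 3.594 = 0.089 g
Step 2: Ratio = 0.089 / 3.683 = 0.0241651
Step 3: Mass loss% = 0.0241651 * 100 = 2.41651% ≈ 2.42%

2.42%


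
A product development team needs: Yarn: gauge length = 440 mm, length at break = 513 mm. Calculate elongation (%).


Formula: Elongation (%) = ((L_break - L0) / L0) * 100
Step 1: Extension = 513 - 440 = 73 mm
Step 2: Elongation = (73 / 440) * 100
Step 3: Elongation = 0.165909 * 100 = 16.5909% ≈ 16.6%

16.6%


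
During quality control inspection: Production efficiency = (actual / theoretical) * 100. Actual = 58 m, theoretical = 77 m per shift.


Formula: Efficiency% = (Actual output / Theoretical output) * 100
Efficiency% = (58 / 77) * 100
Efficiency% = 0.753247 * 100 = 75.3247% ≈ 75.3%

75.3%


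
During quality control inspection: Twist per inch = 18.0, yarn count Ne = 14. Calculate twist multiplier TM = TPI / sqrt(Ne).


Formula: TM = TPI / sqrt(Ne)
Step 1: sqrt(Ne) = sqrt(14) = 3.7417
Step 2: TM = 18.0 / 3.7417 = 4.81

4.81 TM


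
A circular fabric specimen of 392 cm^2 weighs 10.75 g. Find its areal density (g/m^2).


Formula: GSM = mass_g / area_m2
Step 1: Convert area: 392 cm^2 = 392 / 10000 = 0.0392 m^2
Step 2: GSM = 10.75 g / 0.0392 m^2 = 274.2 g/m^2

274.2 g/m^2


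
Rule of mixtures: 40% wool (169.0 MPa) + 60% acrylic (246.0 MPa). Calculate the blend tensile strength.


Formula: Blend property = (fraction_A * property_A) + (fraction_B * property_B)
Step 1: Contribution A = 40/100 * 169.0 MPa = 67.6 MPa
Step 2: Contribution B = 60/100 * 246.0 MPa = 147.6 MPa
Step 3: Blend tensile strength = 67.6 + 147.6 = 215.2 MPa

215.2 MPa


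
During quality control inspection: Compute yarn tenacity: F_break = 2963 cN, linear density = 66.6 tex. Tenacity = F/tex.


Formula: Tenacity = Breaking force / Linear density
Tenacity = 2963 cN / 66.6 tex
Tenacity = 44.49 cN/tex

44.49 cN/tex


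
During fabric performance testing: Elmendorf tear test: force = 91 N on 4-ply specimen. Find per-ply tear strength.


Formula: Per-ply strength = Total force / Number of plies
Per-ply = 91 N / 4
Per-ply = 22.75 N

22.75 N


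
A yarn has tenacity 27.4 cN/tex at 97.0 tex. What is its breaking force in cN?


Formula: Breaking force = Tenacity * Linear density
F = 27.4 cN/tex * 97.0 tex
F = 2657.80 cN

2657.80 cN


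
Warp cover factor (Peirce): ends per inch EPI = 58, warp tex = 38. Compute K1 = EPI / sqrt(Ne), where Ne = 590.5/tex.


Formula: K1 = EPI / sqrt(Ne), with Ne = 590.5 / tex_warp
Step 1: Ne = 590.5 / 38 = 15.539
Step 2: sqrt(Ne) = sqrt(15.539) = 3.942
Step 3: K1 = 58 / 3.942 = 14.7

14.7


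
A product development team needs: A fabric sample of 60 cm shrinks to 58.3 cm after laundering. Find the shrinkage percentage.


Formula: Shrinkage% = ((L_before - L_after) / L_before) * 100
Step 1: Shrinkage = 60 - 58.3 = 1.7 cm
Step 2: Shrinkage% = (1.7 / 60) * 100
Step 3: Shrinkage% = 0.028333 * 100 = 2.8333% ≈ 2.8%

2.8%


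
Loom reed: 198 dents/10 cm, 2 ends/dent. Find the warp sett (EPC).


Formula: EPC = (dents per 10 cm * ends per dent) / 10
Step 1: Total ends per 10 cm = 198 * 2 = 396
Step 2: EPC = 396 / 10 = 39.6 ends/cm

39.6 ends/cm


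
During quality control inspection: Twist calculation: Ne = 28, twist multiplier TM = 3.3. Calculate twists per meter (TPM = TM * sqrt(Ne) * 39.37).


Formula: TPM = TM * sqrt(Ne) * 39.37
Step 1: sqrt(Ne) = sqrt(28) = 5.2915
Step 2: TM * sqrt(Ne) = 3.3 * 5.2915 = 17.462
Step 3: TPM = 17.462 * 39.37 = 687 twists/m

687 twists/m


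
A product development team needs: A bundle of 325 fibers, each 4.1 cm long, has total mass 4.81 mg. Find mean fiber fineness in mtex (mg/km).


Formula: fineness (mtex) = mass (mg) / total length (km) = (mass_mg / total_length_m) * 1000
Step 1: Convert fiber length: 4.1 cm = 0.041 m
Step 2: Total fiber length = 325 * 0.041 = 13.325 m
Step 3: Linear density = 4.81 mg / 13.325 m = 0.3610 mg/m
Step 4: fineness = 0.3610 * 1000 = 361.0 mtex

361.0 mtex


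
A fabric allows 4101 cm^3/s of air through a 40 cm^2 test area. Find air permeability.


Formula: Air Permeability = Airflow / Test Area
AP = 4101 cm^3/s / 40 cm^2
AP = 102.5 cm^3/s/cm^2

102.5 cm^3/s/cm^2


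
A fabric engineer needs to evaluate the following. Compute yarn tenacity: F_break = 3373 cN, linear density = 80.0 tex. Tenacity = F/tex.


Formula: Tenacity = Breaking force / Linear density
Tenacity = 3373 cN / 80.0 tex
Tenacity = 42.16 cN/tex

42.16 cN/tex


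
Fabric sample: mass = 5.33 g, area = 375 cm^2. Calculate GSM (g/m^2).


Formula: GSM = mass_g / area_m2
Step 1: Convert area: 375 cm^2 = 375 / 10000 = 0.0375 m^2
Step 2: GSM = 5.33 g / 0.0375 m^2 = 142.1 g/m^2

142.1 g/m^2


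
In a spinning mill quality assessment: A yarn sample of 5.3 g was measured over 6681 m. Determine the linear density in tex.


Formula: Tex = (mass_g / length_m) * 1000
Substituting: Tex = (5.3 / 6681) * 1000
Intermediate: 5.3 / 6681 = 0.00079329 g/m
Tex = 0.00079329 * 1000 = 0.79 tex

0.79 tex


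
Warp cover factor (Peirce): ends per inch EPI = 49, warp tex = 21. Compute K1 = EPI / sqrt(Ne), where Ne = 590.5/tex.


Formula: K1 = EPI / sqrt(Ne), with Ne = 590.5 / tex_warp
Step 1: Ne = 590.5 / 21 = 28.119
Step 2: sqrt(Ne) = sqrt(28.119) = 5.3027
Step 3: K1 = 49 / 5.3027 = 9.2

9.2


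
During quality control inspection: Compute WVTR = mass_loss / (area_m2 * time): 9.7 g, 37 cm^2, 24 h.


Formula: WVTR = mass_loss / (area * time)
Step 1: Convert area: 37 cm^2 = 0.0037 m^2
Step 2: WVTR = 9.7 g / (0.0037 m^2 * 24 h)
Step 3: WVTR = 9.7 / 0.0888 = 109.2 g/m^2/h

109.2 g/m^2/h


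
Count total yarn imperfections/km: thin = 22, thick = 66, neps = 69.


Formula: Total = thin places + thick places + neps
Total = 22 + 66 + 69
Total = 157 imperfections/km

157 imperfections/km


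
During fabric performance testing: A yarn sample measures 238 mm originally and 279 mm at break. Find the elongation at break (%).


Formula: Elongation (%) = ((L_break - L0) / L0) * 100
Step 1: Extension = 279 - 238 = 41 mm
Step 2: Elongation = (41 / 238) * 100
Step 3: Elongation = 0.172269 * 100 = 17.2269% ≈ 17.2%

17.2%


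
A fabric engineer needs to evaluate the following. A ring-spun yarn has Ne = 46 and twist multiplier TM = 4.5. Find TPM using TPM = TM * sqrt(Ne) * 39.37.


Formula: TPM = TM * sqrt(Ne) * 39.37
Step 1: sqrt(Ne) = sqrt(46) = 6.7823
Step 2: TM * sqrt(Ne) = 4.5 * 6.7823 = 30.5204
Step 3: TPM = 30.5204 * 39.37 = 1202 twists/m

1202 twists/m


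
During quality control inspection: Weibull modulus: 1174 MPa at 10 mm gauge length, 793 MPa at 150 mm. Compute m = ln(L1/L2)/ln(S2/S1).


Formula: m = ln(L1/L2) / ln(S2/S1)
Step 1: ln(L1/L2) = ln(10/150) = -2.70805
Step 2: S2/S1 = 793/1174 = 0.67547
Step 3: ln(S2/S1) = ln(0.67547) = -0.39235
Step 4: m = -2.70805 / -0.39235 = 6.90

6.90 (Weibull m)


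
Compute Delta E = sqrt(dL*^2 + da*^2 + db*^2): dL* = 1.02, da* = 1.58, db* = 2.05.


Formula: Delta E = sqrt(dL*^2 + da*^2 + db*^2)
Step 1: dL*^2 = 1.02^2 = 1.0404
Step 2: da*^2 = 1.58^2 = 2.4964
Step 3: db*^2 = 2.05^2 = 4.2025
Step 4: Sum = 1.0404 + 2.4964 + 4.2025 = 7.7393
Step 5: Delta E = sqrt(7.7393) = 2.78

2.78 Delta E


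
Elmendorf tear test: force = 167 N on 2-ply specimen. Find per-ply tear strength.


Formula: Per-ply strength = Total force / Number of plies
Per-ply = 167 N / 2
Per-ply = 83.5 N

83.5 N


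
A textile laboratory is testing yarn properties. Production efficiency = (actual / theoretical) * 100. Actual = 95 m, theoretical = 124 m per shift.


Formula: Efficiency% = (Actual output / Theoretical output) * 100
Efficiency% = (95 / 124) * 100
Efficiency% = 0.766129 * 100 = 76.6129% ≈ 76.6%

76.6%


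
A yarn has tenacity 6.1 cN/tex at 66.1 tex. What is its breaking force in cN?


Formula: Breaking force = Tenacity * Linear density
F = 6.1 cN/tex * 66.1 tex
F = 403.21 cN

403.21 cN


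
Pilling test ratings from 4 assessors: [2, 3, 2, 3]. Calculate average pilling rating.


Formula: Mean = sum / count
Sum = 2 + 3 + 2 + 3 = 10
Mean = 10 / 4 = 2.5

2.5


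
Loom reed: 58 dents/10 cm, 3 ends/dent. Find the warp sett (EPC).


Formula: EPC = (dents per 10 cm * ends per dent) / 10
Step 1: Total ends per 10 cm = 58 * 3 = 174
Step 2: EPC = 174 / 10 = 17.4 ends/cm

17.4 ends/cm


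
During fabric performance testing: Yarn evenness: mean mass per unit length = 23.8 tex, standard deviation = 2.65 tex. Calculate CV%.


Formula: CV% = (standard deviation / mean) * 100
Step 1: Ratio = 2.65 / 23.8 = 0.111345
Step 2: CV% = 0.111345 * 100 = 11.1345% ≈ 11.1%

11.1%


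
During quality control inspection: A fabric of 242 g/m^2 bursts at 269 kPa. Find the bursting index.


Formula: Bursting Index = Bursting Strength / Fabric GSM
BI = 269 kPa / 242 g/m^2
BI = 1.112 kPa/(g/m^2)

1.112 kPa/(g/m^2)


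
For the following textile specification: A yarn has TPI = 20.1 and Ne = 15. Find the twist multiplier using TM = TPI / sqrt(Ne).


Formula: TM = TPI / sqrt(Ne)
Step 1: sqrt(Ne) = sqrt(15) = 3.873
Step 2: TM = 20.1 / 3.873 = 5.19

5.19 TM


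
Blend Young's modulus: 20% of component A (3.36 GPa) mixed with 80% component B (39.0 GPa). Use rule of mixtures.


Formula: Blend property = (fraction_A * property_A) + (fraction_B * property_B)
Step 1: Contribution A = 20/100 * 3.36 GPa = 0.672 GPa
Step 2: Contribution B = 80/100 * 39.0 GPa = 31.2 GPa
Step 3: Blend Young's modulus = 0.672 + 31.2 = 31.872 GPa

31.872 GPa


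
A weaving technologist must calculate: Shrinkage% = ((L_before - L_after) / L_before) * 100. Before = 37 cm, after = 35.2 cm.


Formula: Shrinkage% = ((L_before - L_after) / L_before) * 100
Step 1: Shrinkage = 37 - 35.2 = 1.8 cm
Step 2: Shrinkage% = (1.8 / 37) * 100
Step 3: Shrinkage% = 0.048649 * 100 = 4.8649% ≈ 4.9%

4.9%


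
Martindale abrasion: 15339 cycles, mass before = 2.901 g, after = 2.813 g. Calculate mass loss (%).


Formula: Mass loss% = ((m_before - m_after) / m_before) * 100
Step 1: Mass loss = 2.901 - 2.813 = 0.088 g
Step 2: Ratio = 0.088 / 2.901 = 0.0303344
Step 3: Mass loss% = 0.0303344 * 100 = 3.03344% ≈ 3.03%

3.03%


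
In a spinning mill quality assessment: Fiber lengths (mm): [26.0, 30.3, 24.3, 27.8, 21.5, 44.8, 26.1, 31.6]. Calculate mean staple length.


Formula: Mean = sum of lengths / count
Sum = 26.0 + 30.3 + 24.3 + 27.8 + 21.5 + 44.8 + 26.1 + 31.6
Sum = 232.4 mm
Mean = 232.4 / 8 = 29.05 mm

29.05 mm


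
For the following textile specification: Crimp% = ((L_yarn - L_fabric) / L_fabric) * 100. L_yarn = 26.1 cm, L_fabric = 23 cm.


Formula: Crimp% = ((L_yarn - L_fabric) / L_fabric) * 100
Step 1: Extension = 26.1 - 23 = 3.1 cm
Step 2: Crimp% = (3.1 / 23) * 100
Step 3: Crimp% = 0.134783 * 100 = 13.4783% ≈ 13.5%

13.5%


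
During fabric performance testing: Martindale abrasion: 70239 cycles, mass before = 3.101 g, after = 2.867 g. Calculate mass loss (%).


Formula: Mass loss% = ((m_before - m_after) / m_before) * 100
Step 1: Mass loss = 3.101 - 2.867 = 0.234 g
Step 2: Ratio = 0.234 / 3.101 = 0.0754595
Step 3: Mass loss% = 0.0754595 * 100 = 7.54595% ≈ 7.55%

7.55%


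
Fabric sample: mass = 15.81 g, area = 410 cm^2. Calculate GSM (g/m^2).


Formula: GSM = mass_g / area_m2
Step 1: Convert area: 410 cm^2 = 410 / 10000 = 0.041 m^2
Step 2: GSM = 15.81 g / 0.041 m^2 = 385.6 g/m^2

385.6 g/m^2


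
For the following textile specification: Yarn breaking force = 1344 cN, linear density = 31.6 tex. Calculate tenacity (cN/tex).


Formula: Tenacity = Breaking force / Linear density
Tenacity = 1344 cN / 31.6 tex
Tenacity = 42.53 cN/tex

42.53 cN/tex


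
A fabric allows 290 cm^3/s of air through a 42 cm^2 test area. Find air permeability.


Formula: Air Permeability = Airflow / Test Area
AP = 290 cm^3/s / 42 cm^2
AP = 6.9 cm^3/s/cm^2

6.9 cm^3/s/cm^2


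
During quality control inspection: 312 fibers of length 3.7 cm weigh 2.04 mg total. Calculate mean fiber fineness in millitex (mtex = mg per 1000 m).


Formula: fineness (mtex) = mass (mg) / total length (km) = (mass_mg / total_length_m) * 1000
Step 1: Convert fiber length: 3.7 cm = 0.037 m
Step 2: Total fiber length = 312 * 0.037 = 11.544 m
Step 3: Linear density = 2.04 mg / 11.544 m = 0.1767 mg/m
Step 4: fineness = 0.1767 * 1000 = 176.7 mtex

176.7 mtex


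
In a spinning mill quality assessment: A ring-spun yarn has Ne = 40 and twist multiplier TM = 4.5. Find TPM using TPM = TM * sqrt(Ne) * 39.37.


Formula: TPM = TM * sqrt(Ne) * 39.37
Step 1: sqrt(Ne) = sqrt(40) = 6.3246
Step 2: TM * sqrt(Ne) = 4.5 * 6.3246 = 28.4607
Step 3: TPM = 28.4607 * 39.37 = 1120 twists/m

1120 twists/m


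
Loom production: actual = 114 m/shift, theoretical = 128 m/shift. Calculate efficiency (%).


Formula: Efficiency% = (Actual output / Theoretical output) * 100
Efficiency% = (114 / 128) * 100
Efficiency% = 0.890625 * 100 = 89.0625% ≈ 89.1%

89.1%


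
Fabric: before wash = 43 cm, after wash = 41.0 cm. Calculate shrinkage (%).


Formula: Shrinkage% = ((L_before - L_after) / L_before) * 100
Step 1: Shrinkage = 43 - 41.0 = 2.0 cm
Step 2: Shrinkage% = (2.0 / 43) * 100
Step 3: Shrinkage% = 0.046512 * 100 = 4.6512% ≈ 4.7%

4.7%


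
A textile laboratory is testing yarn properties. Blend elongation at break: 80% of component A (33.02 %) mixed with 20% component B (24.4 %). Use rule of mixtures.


Formula: Blend property = (fraction_A * property_A) + (fraction_B * property_B)
Step 1: Contribution A = 80/100 * 33.02 % = 26.416 %
Step 2: Contribution B = 20/100 * 24.4 % = 4.88 %
Step 3: Blend elongation at break = 26.416 + 4.88 = 31.296 %

31.296 %


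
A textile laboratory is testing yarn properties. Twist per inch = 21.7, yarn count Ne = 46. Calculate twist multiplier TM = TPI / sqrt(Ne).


Formula: TM = TPI / sqrt(Ne)
Step 1: sqrt(Ne) = sqrt(46) = 6.7823
Step 2: TM = 21.7 / 6.7823 = 3.20

3.20 TM


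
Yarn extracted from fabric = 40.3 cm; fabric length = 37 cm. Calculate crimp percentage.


Formula: Crimp% = ((L_yarn - L_fabric) / L_fabric) * 100
Step 1: Extension = 40.3 - 37 = 3.3 cm
Step 2: Crimp% = (3.3 / 37) * 100
Step 3: Crimp% = 0.089189 * 100 = 8.9189% ≈ 8.9%

8.9%


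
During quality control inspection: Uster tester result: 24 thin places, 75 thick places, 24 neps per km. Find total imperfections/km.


Formula: Total = thin places + thick places + neps
Total = 24 + 75 + 24
Total = 123 imperfections/km

123 imperfections/km


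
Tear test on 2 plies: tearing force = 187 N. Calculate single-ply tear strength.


Formula: Per-ply strength = Total force / Number of plies
Per-ply = 187 N / 2
Per-ply = 93.5 N

93.5 N


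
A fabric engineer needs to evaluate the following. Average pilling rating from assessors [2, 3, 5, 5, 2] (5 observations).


Formula: Mean = sum / count
Sum = 2 + 3 + 5 + 5 + 2 = 17
Mean = 17 / 5 = 3.4

3.4


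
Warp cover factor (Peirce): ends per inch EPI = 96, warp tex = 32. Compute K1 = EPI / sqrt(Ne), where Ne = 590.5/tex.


Formula: K1 = EPI / sqrt(Ne), with Ne = 590.5 / tex_warp
Step 1: Ne = 590.5 / 32 = 18.453
Step 2: sqrt(Ne) = sqrt(18.453) = 4.2957
Step 3: K1 = 96 / 4.2957 = 22.3

22.3


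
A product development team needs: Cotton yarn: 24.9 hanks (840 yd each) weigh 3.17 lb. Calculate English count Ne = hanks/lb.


Formula: Ne = hanks / mass_lb
Substituting: Ne = 24.9 / 3.17
Ne = 7.9

7.9 Ne


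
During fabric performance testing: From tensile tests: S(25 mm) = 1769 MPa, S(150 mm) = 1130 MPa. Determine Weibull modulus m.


Formula: m = ln(L1/L2) / ln(S2/S1)
Step 1: ln(L1/L2) = ln(25/150) = -1.79176
Step 2: S2/S1 = 1130/1769 = 0.63878
Step 3: ln(S2/S1) = ln(0.63878) = -0.44820
Step 4: m = -1.79176 / -0.44820 = 4.00

4.00 (Weibull m)


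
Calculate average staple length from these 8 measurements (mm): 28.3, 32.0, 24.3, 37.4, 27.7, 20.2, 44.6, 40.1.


Formula: Mean = sum of lengths / count
Sum = 28.3 + 32.0 + 24.3 + 37.4 + 27.7 + 20.2 + 44.6 + 40.1
Sum = 254.6 mm
Mean = 254.6 / 8 = 31.83 mm

31.83 mm


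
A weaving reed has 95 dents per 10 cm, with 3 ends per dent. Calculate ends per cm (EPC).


Formula: EPC = (dents per 10 cm * ends per dent) / 10
Step 1: Total ends per 10 cm = 95 * 3 = 285
Step 2: EPC = 285 / 10 = 28.5 ends/cm

28.5 ends/cm


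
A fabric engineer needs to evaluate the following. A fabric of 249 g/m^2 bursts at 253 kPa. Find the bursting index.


Formula: Bursting Index = Bursting Strength / Fabric GSM
BI = 253 kPa / 249 g/m^2
BI = 1.016 kPa/(g/m^2)

1.016 kPa/(g/m^2)


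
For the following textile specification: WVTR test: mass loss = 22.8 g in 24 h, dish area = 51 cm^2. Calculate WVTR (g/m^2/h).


Formula: WVTR = mass_loss / (area * time)
Step 1: Convert area: 51 cm^2 = 0.0051 m^2
Step 2: WVTR = 22.8 g / (0.0051 m^2 * 24 h)
Step 3: WVTR = 22.8 / 0.1224 = 186.3 g/m^2/h

186.3 g/m^2/h


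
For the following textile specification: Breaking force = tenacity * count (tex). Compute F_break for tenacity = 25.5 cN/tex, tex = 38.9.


Formula: Breaking force = Tenacity * Linear density
F = 25.5 cN/tex * 38.9 tex
F = 991.95 cN

991.95 cN


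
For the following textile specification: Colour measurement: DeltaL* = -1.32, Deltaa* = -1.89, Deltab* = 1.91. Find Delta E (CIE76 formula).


Formula: Delta E = sqrt(dL*^2 + da*^2 + db*^2)
Step 1: dL*^2 = (-1.32)^2 = 1.7424
Step 2: da*^2 = (-1.89)^2 = 3.5721
Step 3: db*^2 = 1.91^2 = 3.6481
Step 4: Sum = 1.7424 + 3.5721 + 3.6481 = 8.9626
Step 5: Delta E = sqrt(8.9626) = 2.99

2.99 Delta E


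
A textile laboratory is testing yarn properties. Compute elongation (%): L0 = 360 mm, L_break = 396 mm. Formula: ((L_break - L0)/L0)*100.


Formula: Elongation (%) = ((L_break - L0) / L0) * 100
Step 1: Extension = 396 - 360 = 36 mm
Step 2: Elongation = (36 / 360) * 100
Step 3: Elongation = 0.1 * 100 = 10.0%

10.0%


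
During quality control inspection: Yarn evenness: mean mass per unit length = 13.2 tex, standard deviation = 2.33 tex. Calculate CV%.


Formula: CV% = (standard deviation / mean) * 100
Step 1: Ratio = 2.33 / 13.2 = 0.176515
Step 2: CV% = 0.176515 * 100 = 17.6515% ≈ 17.7%

17.7%


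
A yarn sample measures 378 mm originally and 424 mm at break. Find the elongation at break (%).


Formula: Elongation (%) = ((L_break - L0) / L0) * 100
Step 1: Extension = 424 - 378 = 46 mm
Step 2: Elongation = (46 / 378) * 100
Step 3: Elongation = 0.121693 * 100 = 12.1693% ≈ 12.2%

12.2%


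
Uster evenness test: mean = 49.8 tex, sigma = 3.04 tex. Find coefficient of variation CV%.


Formula: CV% = (standard deviation / mean) * 100
Step 1: Ratio = 3.04 / 49.8 = 0.061044
Step 2: CV% = 0.061044 * 100 = 6.1044% ≈ 6.1%

6.1%


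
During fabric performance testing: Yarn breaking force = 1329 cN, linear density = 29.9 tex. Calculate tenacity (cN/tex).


Formula: Tenacity = Breaking force / Linear density
Tenacity = 1329 cN / 29.9 tex
Tenacity = 44.45 cN/tex

44.45 cN/tex


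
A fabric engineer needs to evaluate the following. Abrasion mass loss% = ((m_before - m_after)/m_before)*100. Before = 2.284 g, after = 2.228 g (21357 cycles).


Formula: Mass loss% = ((m_before - m_after) / m_before) * 100
Step 1: Mass loss = 2.284 - 2.228 = 0.056 g
Step 2: Ratio = 0.056 / 2.284 = 0.0245184
Step 3: Mass loss% = 0.0245184 * 100 = 2.45184% ≈ 2.45%

2.45%


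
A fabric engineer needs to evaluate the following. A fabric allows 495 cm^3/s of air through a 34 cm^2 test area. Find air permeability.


Formula: Air Permeability = Airflow / Test Area
AP = 495 cm^3/s / 34 cm^2
AP = 14.6 cm^3/s/cm^2

14.6 cm^3/s/cm^2


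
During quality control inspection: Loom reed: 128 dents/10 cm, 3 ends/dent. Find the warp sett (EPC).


Formula: EPC = (dents per 10 cm * ends per dent) / 10
Step 1: Total ends per 10 cm = 128 * 3 = 384
Step 2: EPC = 384 / 10 = 38.4 ends/cm

38.4 ends/cm


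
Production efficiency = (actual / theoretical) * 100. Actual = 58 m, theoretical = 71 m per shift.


Formula: Efficiency% = (Actual output / Theoretical output) * 100
Efficiency% = (58 / 71) * 100
Efficiency% = 0.816901 * 100 = 81.6901% ≈ 81.7%

81.7%


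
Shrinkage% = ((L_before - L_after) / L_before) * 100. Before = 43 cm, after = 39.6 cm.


Formula: Shrinkage% = ((L_before - L_after) / L_before) * 100
Step 1: Shrinkage = 43 - 39.6 = 3.4 cm
Step 2: Shrinkage% = (3.4 / 43) * 100
Step 3: Shrinkage% = 0.07907 * 100 = 7.907% ≈ 7.9%

7.9%


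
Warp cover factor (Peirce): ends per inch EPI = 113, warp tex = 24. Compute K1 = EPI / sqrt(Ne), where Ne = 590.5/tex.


Formula: K1 = EPI / sqrt(Ne), with Ne = 590.5 / tex_warp
Step 1: Ne = 590.5 / 24 = 24.604
Step 2: sqrt(Ne) = sqrt(24.604) = 4.9602
Step 3: K1 = 113 / 4.9602 = 22.8

22.8


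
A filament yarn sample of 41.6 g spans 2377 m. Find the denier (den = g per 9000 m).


Formula: den = (mass_g / length_m) * 9000
Substituting: den = (41.6 / 2377) * 9000
Intermediate: 41.6 / 2377 = 0.01750105 g/m
den = 0.01750105 * 9000 = 157.5 denier

157.5 denier


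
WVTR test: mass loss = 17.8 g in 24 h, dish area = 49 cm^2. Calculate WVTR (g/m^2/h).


Formula: WVTR = mass_loss / (area * time)
Step 1: Convert area: 49 cm^2 = 0.0049 m^2
Step 2: WVTR = 17.8 g / (0.0049 m^2 * 24 h)
Step 3: WVTR = 17.8 / 0.1176 = 151.4 g/m^2/h

151.4 g/m^2/h


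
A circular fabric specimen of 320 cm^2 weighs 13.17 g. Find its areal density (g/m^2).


Formula: GSM = mass_g / area_m2
Step 1: Convert area: 320 cm^2 = 320 / 10000 = 0.032 m^2
Step 2: GSM = 13.17 g / 0.032 m^2 = 411.6 g/m^2

411.6 g/m^2


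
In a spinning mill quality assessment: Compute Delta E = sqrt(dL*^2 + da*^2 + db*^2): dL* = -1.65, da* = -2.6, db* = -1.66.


Formula: Delta E = sqrt(dL*^2 + da*^2 + db*^2)
Step 1: dL*^2 = (-1.65)^2 = 2.7225
Step 2: da*^2 = (-2.6)^2 = 6.76
Step 3: db*^2 = (-1.66)^2 = 2.7556
Step 4: Sum = 2.7225 + 6.76 + 2.7556 = 12.2381
Step 5: Delta E = sqrt(12.2381) = 3.5

3.5 Delta E
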